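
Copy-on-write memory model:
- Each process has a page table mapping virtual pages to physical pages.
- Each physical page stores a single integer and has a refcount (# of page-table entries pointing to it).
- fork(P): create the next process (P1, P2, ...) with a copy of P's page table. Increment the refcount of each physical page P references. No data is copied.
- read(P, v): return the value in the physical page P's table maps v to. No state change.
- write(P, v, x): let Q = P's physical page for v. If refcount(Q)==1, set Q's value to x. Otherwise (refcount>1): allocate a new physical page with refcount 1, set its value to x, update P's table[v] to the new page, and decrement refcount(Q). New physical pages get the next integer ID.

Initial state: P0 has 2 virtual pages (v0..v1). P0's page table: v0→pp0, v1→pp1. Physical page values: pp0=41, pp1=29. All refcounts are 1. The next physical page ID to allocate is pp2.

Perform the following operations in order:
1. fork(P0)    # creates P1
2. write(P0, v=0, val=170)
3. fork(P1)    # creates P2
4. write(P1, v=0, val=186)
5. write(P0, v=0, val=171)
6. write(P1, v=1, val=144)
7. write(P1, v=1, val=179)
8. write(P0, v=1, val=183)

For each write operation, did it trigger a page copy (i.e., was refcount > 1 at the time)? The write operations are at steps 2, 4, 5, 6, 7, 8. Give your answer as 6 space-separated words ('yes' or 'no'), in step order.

Op 1: fork(P0) -> P1. 2 ppages; refcounts: pp0:2 pp1:2
Op 2: write(P0, v0, 170). refcount(pp0)=2>1 -> COPY to pp2. 3 ppages; refcounts: pp0:1 pp1:2 pp2:1
Op 3: fork(P1) -> P2. 3 ppages; refcounts: pp0:2 pp1:3 pp2:1
Op 4: write(P1, v0, 186). refcount(pp0)=2>1 -> COPY to pp3. 4 ppages; refcounts: pp0:1 pp1:3 pp2:1 pp3:1
Op 5: write(P0, v0, 171). refcount(pp2)=1 -> write in place. 4 ppages; refcounts: pp0:1 pp1:3 pp2:1 pp3:1
Op 6: write(P1, v1, 144). refcount(pp1)=3>1 -> COPY to pp4. 5 ppages; refcounts: pp0:1 pp1:2 pp2:1 pp3:1 pp4:1
Op 7: write(P1, v1, 179). refcount(pp4)=1 -> write in place. 5 ppages; refcounts: pp0:1 pp1:2 pp2:1 pp3:1 pp4:1
Op 8: write(P0, v1, 183). refcount(pp1)=2>1 -> COPY to pp5. 6 ppages; refcounts: pp0:1 pp1:1 pp2:1 pp3:1 pp4:1 pp5:1

yes yes no yes no yes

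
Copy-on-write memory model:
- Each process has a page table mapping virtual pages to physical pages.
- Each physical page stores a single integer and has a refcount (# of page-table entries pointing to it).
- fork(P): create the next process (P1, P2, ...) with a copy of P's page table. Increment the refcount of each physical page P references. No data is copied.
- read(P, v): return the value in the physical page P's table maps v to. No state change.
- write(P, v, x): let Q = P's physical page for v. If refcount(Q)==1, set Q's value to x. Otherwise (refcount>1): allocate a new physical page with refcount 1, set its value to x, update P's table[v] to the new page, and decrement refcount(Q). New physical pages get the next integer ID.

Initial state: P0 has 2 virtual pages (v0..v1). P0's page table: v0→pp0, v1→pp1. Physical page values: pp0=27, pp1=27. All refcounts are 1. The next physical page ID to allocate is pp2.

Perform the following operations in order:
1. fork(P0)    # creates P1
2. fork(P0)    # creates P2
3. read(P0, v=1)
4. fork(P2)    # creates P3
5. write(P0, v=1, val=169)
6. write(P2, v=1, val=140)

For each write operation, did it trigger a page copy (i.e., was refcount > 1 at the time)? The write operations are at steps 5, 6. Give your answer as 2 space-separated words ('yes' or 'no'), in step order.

Op 1: fork(P0) -> P1. 2 ppages; refcounts: pp0:2 pp1:2
Op 2: fork(P0) -> P2. 2 ppages; refcounts: pp0:3 pp1:3
Op 3: read(P0, v1) -> 27. No state change.
Op 4: fork(P2) -> P3. 2 ppages; refcounts: pp0:4 pp1:4
Op 5: write(P0, v1, 169). refcount(pp1)=4>1 -> COPY to pp2. 3 ppages; refcounts: pp0:4 pp1:3 pp2:1
Op 6: write(P2, v1, 140). refcount(pp1)=3>1 -> COPY to pp3. 4 ppages; refcounts: pp0:4 pp1:2 pp2:1 pp3:1

yes yes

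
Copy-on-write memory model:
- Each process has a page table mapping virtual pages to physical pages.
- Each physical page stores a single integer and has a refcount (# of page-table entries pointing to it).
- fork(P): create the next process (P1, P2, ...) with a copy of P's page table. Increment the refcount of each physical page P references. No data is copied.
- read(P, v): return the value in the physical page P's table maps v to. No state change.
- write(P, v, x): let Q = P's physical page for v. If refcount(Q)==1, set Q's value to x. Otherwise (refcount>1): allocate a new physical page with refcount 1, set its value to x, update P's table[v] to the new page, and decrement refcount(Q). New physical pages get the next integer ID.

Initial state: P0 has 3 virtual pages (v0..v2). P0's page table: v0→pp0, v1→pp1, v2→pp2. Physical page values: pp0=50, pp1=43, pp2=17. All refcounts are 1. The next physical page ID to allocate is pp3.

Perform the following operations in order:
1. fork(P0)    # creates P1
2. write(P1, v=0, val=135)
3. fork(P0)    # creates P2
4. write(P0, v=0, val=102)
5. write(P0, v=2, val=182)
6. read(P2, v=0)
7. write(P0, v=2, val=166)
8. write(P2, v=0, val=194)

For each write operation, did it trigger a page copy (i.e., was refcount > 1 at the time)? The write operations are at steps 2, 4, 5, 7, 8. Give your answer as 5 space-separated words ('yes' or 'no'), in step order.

Op 1: fork(P0) -> P1. 3 ppages; refcounts: pp0:2 pp1:2 pp2:2
Op 2: write(P1, v0, 135). refcount(pp0)=2>1 -> COPY to pp3. 4 ppages; refcounts: pp0:1 pp1:2 pp2:2 pp3:1
Op 3: fork(P0) -> P2. 4 ppages; refcounts: pp0:2 pp1:3 pp2:3 pp3:1
Op 4: write(P0, v0, 102). refcount(pp0)=2>1 -> COPY to pp4. 5 ppages; refcounts: pp0:1 pp1:3 pp2:3 pp3:1 pp4:1
Op 5: write(P0, v2, 182). refcount(pp2)=3>1 -> COPY to pp5. 6 ppages; refcounts: pp0:1 pp1:3 pp2:2 pp3:1 pp4:1 pp5:1
Op 6: read(P2, v0) -> 50. No state change.
Op 7: write(P0, v2, 166). refcount(pp5)=1 -> write in place. 6 ppages; refcounts: pp0:1 pp1:3 pp2:2 pp3:1 pp4:1 pp5:1
Op 8: write(P2, v0, 194). refcount(pp0)=1 -> write in place. 6 ppages; refcounts: pp0:1 pp1:3 pp2:2 pp3:1 pp4:1 pp5:1

yes yes yes no no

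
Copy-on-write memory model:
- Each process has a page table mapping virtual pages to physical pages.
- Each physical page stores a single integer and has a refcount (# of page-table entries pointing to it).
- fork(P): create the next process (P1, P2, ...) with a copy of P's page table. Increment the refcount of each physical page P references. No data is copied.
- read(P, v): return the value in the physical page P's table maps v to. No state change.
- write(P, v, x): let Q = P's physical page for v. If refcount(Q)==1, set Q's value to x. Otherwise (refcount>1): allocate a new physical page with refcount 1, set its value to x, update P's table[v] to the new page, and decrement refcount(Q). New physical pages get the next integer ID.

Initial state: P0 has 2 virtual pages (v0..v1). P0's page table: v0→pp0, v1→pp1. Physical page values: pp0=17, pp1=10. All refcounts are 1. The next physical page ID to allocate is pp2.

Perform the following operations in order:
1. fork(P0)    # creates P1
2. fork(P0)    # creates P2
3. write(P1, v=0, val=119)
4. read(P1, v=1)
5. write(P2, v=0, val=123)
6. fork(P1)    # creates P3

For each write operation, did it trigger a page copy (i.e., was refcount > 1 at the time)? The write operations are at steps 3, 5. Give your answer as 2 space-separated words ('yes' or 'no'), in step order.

Op 1: fork(P0) -> P1. 2 ppages; refcounts: pp0:2 pp1:2
Op 2: fork(P0) -> P2. 2 ppages; refcounts: pp0:3 pp1:3
Op 3: write(P1, v0, 119). refcount(pp0)=3>1 -> COPY to pp2. 3 ppages; refcounts: pp0:2 pp1:3 pp2:1
Op 4: read(P1, v1) -> 10. No state change.
Op 5: write(P2, v0, 123). refcount(pp0)=2>1 -> COPY to pp3. 4 ppages; refcounts: pp0:1 pp1:3 pp2:1 pp3:1
Op 6: fork(P1) -> P3. 4 ppages; refcounts: pp0:1 pp1:4 pp2:2 pp3:1

yes yes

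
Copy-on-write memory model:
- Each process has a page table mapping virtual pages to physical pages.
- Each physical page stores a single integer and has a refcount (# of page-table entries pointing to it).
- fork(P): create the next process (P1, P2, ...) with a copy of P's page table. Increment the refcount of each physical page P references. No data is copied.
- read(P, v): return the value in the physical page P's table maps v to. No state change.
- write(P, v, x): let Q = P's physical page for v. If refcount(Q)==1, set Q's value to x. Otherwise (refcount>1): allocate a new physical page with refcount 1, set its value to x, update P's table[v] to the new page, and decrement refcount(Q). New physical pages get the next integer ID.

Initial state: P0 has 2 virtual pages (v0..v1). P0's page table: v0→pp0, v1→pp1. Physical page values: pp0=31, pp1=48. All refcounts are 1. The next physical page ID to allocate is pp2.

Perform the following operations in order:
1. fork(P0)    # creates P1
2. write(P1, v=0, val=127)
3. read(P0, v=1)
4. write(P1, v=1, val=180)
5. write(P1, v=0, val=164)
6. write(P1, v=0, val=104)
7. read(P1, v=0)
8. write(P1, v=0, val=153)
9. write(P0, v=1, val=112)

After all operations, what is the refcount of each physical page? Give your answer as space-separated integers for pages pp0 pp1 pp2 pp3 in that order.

Op 1: fork(P0) -> P1. 2 ppages; refcounts: pp0:2 pp1:2
Op 2: write(P1, v0, 127). refcount(pp0)=2>1 -> COPY to pp2. 3 ppages; refcounts: pp0:1 pp1:2 pp2:1
Op 3: read(P0, v1) -> 48. No state change.
Op 4: write(P1, v1, 180). refcount(pp1)=2>1 -> COPY to pp3. 4 ppages; refcounts: pp0:1 pp1:1 pp2:1 pp3:1
Op 5: write(P1, v0, 164). refcount(pp2)=1 -> write in place. 4 ppages; refcounts: pp0:1 pp1:1 pp2:1 pp3:1
Op 6: write(P1, v0, 104). refcount(pp2)=1 -> write in place. 4 ppages; refcounts: pp0:1 pp1:1 pp2:1 pp3:1
Op 7: read(P1, v0) -> 104. No state change.
Op 8: write(P1, v0, 153). refcount(pp2)=1 -> write in place. 4 ppages; refcounts: pp0:1 pp1:1 pp2:1 pp3:1
Op 9: write(P0, v1, 112). refcount(pp1)=1 -> write in place. 4 ppages; refcounts: pp0:1 pp1:1 pp2:1 pp3:1

Answer: 1 1 1 1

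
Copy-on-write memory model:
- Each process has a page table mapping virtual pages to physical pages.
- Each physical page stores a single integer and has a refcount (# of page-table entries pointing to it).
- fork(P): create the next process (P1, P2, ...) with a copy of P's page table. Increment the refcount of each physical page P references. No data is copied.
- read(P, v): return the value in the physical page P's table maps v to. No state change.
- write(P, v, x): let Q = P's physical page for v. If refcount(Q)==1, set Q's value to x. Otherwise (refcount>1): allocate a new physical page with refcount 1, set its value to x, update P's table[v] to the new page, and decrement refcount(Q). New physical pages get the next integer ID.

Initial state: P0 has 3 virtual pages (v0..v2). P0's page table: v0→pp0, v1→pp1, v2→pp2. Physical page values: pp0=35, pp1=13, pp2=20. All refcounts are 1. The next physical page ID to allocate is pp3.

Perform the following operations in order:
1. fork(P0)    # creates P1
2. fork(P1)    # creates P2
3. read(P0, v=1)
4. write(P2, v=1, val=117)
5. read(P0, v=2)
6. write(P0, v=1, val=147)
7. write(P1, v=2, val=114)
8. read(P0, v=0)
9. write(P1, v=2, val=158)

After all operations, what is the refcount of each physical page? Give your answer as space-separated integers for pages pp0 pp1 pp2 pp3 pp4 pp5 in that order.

Op 1: fork(P0) -> P1. 3 ppages; refcounts: pp0:2 pp1:2 pp2:2
Op 2: fork(P1) -> P2. 3 ppages; refcounts: pp0:3 pp1:3 pp2:3
Op 3: read(P0, v1) -> 13. No state change.
Op 4: write(P2, v1, 117). refcount(pp1)=3>1 -> COPY to pp3. 4 ppages; refcounts: pp0:3 pp1:2 pp2:3 pp3:1
Op 5: read(P0, v2) -> 20. No state change.
Op 6: write(P0, v1, 147). refcount(pp1)=2>1 -> COPY to pp4. 5 ppages; refcounts: pp0:3 pp1:1 pp2:3 pp3:1 pp4:1
Op 7: write(P1, v2, 114). refcount(pp2)=3>1 -> COPY to pp5. 6 ppages; refcounts: pp0:3 pp1:1 pp2:2 pp3:1 pp4:1 pp5:1
Op 8: read(P0, v0) -> 35. No state change.
Op 9: write(P1, v2, 158). refcount(pp5)=1 -> write in place. 6 ppages; refcounts: pp0:3 pp1:1 pp2:2 pp3:1 pp4:1 pp5:1

Answer: 3 1 2 1 1 1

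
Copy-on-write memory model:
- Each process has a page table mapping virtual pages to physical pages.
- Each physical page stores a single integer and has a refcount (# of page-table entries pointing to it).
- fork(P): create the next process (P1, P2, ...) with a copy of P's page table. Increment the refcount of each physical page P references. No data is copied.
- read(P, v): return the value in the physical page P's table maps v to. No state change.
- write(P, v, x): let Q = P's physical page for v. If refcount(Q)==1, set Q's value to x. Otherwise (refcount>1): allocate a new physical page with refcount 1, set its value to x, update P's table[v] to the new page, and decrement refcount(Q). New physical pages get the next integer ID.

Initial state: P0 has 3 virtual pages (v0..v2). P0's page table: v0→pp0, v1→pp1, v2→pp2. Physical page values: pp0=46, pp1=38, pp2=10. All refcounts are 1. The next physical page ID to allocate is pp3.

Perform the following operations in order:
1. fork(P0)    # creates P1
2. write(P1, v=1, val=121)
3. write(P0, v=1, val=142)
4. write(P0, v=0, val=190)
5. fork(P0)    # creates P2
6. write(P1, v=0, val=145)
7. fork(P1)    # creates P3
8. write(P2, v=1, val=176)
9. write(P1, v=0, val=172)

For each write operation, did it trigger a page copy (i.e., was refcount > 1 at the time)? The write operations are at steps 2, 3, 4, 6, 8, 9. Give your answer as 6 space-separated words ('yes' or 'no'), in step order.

Op 1: fork(P0) -> P1. 3 ppages; refcounts: pp0:2 pp1:2 pp2:2
Op 2: write(P1, v1, 121). refcount(pp1)=2>1 -> COPY to pp3. 4 ppages; refcounts: pp0:2 pp1:1 pp2:2 pp3:1
Op 3: write(P0, v1, 142). refcount(pp1)=1 -> write in place. 4 ppages; refcounts: pp0:2 pp1:1 pp2:2 pp3:1
Op 4: write(P0, v0, 190). refcount(pp0)=2>1 -> COPY to pp4. 5 ppages; refcounts: pp0:1 pp1:1 pp2:2 pp3:1 pp4:1
Op 5: fork(P0) -> P2. 5 ppages; refcounts: pp0:1 pp1:2 pp2:3 pp3:1 pp4:2
Op 6: write(P1, v0, 145). refcount(pp0)=1 -> write in place. 5 ppages; refcounts: pp0:1 pp1:2 pp2:3 pp3:1 pp4:2
Op 7: fork(P1) -> P3. 5 ppages; refcounts: pp0:2 pp1:2 pp2:4 pp3:2 pp4:2
Op 8: write(P2, v1, 176). refcount(pp1)=2>1 -> COPY to pp5. 6 ppages; refcounts: pp0:2 pp1:1 pp2:4 pp3:2 pp4:2 pp5:1
Op 9: write(P1, v0, 172). refcount(pp0)=2>1 -> COPY to pp6. 7 ppages; refcounts: pp0:1 pp1:1 pp2:4 pp3:2 pp4:2 pp5:1 pp6:1

yes no yes no yes yes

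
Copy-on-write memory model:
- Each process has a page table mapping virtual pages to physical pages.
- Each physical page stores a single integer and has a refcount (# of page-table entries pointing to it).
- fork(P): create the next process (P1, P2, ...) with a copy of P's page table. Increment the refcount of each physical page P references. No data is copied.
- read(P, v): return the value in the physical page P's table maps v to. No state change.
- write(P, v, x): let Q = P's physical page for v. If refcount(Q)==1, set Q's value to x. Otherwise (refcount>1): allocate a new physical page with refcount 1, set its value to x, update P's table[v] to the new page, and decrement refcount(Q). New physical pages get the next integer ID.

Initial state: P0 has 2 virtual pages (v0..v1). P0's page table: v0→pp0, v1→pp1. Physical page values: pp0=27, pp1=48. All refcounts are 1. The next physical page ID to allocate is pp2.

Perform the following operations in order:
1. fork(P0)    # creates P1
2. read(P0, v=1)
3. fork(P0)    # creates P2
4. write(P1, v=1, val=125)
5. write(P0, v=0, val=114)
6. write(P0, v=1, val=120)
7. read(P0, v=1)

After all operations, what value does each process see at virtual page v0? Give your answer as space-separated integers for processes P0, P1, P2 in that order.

Answer: 114 27 27

Derivation:
Op 1: fork(P0) -> P1. 2 ppages; refcounts: pp0:2 pp1:2
Op 2: read(P0, v1) -> 48. No state change.
Op 3: fork(P0) -> P2. 2 ppages; refcounts: pp0:3 pp1:3
Op 4: write(P1, v1, 125). refcount(pp1)=3>1 -> COPY to pp2. 3 ppages; refcounts: pp0:3 pp1:2 pp2:1
Op 5: write(P0, v0, 114). refcount(pp0)=3>1 -> COPY to pp3. 4 ppages; refcounts: pp0:2 pp1:2 pp2:1 pp3:1
Op 6: write(P0, v1, 120). refcount(pp1)=2>1 -> COPY to pp4. 5 ppages; refcounts: pp0:2 pp1:1 pp2:1 pp3:1 pp4:1
Op 7: read(P0, v1) -> 120. No state change.
P0: v0 -> pp3 = 114
P1: v0 -> pp0 = 27
P2: v0 -> pp0 = 27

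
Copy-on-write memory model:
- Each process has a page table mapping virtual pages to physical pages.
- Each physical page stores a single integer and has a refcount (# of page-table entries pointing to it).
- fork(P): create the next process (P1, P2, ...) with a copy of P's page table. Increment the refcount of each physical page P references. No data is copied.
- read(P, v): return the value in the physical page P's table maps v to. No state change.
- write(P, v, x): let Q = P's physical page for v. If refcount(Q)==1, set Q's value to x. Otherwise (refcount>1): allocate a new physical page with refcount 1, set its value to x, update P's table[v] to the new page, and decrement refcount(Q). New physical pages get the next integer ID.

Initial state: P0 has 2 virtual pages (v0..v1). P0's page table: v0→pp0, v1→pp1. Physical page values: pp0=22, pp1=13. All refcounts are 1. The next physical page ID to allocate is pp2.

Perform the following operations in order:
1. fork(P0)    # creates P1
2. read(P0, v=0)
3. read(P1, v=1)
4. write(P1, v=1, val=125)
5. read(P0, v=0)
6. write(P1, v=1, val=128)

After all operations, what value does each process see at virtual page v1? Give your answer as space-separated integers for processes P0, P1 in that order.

Answer: 13 128

Derivation:
Op 1: fork(P0) -> P1. 2 ppages; refcounts: pp0:2 pp1:2
Op 2: read(P0, v0) -> 22. No state change.
Op 3: read(P1, v1) -> 13. No state change.
Op 4: write(P1, v1, 125). refcount(pp1)=2>1 -> COPY to pp2. 3 ppages; refcounts: pp0:2 pp1:1 pp2:1
Op 5: read(P0, v0) -> 22. No state change.
Op 6: write(P1, v1, 128). refcount(pp2)=1 -> write in place. 3 ppages; refcounts: pp0:2 pp1:1 pp2:1
P0: v1 -> pp1 = 13
P1: v1 -> pp2 = 128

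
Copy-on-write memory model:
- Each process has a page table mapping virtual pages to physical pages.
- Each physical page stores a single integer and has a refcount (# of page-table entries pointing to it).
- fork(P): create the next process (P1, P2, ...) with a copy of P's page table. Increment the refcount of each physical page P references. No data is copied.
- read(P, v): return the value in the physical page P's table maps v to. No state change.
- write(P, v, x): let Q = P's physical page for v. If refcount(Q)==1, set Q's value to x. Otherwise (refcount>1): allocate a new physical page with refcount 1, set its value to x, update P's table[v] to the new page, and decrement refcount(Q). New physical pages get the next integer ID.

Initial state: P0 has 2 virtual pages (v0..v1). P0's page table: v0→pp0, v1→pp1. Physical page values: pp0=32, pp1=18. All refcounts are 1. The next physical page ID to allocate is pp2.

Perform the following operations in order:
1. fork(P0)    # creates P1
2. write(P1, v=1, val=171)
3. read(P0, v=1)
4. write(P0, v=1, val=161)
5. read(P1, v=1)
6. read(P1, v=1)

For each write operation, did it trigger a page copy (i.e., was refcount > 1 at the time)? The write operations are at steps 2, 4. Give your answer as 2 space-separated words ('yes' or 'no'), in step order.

Op 1: fork(P0) -> P1. 2 ppages; refcounts: pp0:2 pp1:2
Op 2: write(P1, v1, 171). refcount(pp1)=2>1 -> COPY to pp2. 3 ppages; refcounts: pp0:2 pp1:1 pp2:1
Op 3: read(P0, v1) -> 18. No state change.
Op 4: write(P0, v1, 161). refcount(pp1)=1 -> write in place. 3 ppages; refcounts: pp0:2 pp1:1 pp2:1
Op 5: read(P1, v1) -> 171. No state change.
Op 6: read(P1, v1) -> 171. No state change.

yes no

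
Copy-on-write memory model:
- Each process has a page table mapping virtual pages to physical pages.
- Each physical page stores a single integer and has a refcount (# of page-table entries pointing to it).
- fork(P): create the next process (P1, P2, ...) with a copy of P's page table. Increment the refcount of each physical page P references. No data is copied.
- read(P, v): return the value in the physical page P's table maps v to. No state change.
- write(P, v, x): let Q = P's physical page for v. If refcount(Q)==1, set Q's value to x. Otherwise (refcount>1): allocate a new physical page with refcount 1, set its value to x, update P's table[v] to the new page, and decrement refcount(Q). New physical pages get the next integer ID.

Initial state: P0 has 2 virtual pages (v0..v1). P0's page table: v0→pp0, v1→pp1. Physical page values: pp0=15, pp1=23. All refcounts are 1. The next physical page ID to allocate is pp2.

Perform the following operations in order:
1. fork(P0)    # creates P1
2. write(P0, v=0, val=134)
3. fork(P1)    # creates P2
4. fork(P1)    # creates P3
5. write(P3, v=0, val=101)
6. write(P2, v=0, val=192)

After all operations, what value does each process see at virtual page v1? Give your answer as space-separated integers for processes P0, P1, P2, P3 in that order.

Answer: 23 23 23 23

Derivation:
Op 1: fork(P0) -> P1. 2 ppages; refcounts: pp0:2 pp1:2
Op 2: write(P0, v0, 134). refcount(pp0)=2>1 -> COPY to pp2. 3 ppages; refcounts: pp0:1 pp1:2 pp2:1
Op 3: fork(P1) -> P2. 3 ppages; refcounts: pp0:2 pp1:3 pp2:1
Op 4: fork(P1) -> P3. 3 ppages; refcounts: pp0:3 pp1:4 pp2:1
Op 5: write(P3, v0, 101). refcount(pp0)=3>1 -> COPY to pp3. 4 ppages; refcounts: pp0:2 pp1:4 pp2:1 pp3:1
Op 6: write(P2, v0, 192). refcount(pp0)=2>1 -> COPY to pp4. 5 ppages; refcounts: pp0:1 pp1:4 pp2:1 pp3:1 pp4:1
P0: v1 -> pp1 = 23
P1: v1 -> pp1 = 23
P2: v1 -> pp1 = 23
P3: v1 -> pp1 = 23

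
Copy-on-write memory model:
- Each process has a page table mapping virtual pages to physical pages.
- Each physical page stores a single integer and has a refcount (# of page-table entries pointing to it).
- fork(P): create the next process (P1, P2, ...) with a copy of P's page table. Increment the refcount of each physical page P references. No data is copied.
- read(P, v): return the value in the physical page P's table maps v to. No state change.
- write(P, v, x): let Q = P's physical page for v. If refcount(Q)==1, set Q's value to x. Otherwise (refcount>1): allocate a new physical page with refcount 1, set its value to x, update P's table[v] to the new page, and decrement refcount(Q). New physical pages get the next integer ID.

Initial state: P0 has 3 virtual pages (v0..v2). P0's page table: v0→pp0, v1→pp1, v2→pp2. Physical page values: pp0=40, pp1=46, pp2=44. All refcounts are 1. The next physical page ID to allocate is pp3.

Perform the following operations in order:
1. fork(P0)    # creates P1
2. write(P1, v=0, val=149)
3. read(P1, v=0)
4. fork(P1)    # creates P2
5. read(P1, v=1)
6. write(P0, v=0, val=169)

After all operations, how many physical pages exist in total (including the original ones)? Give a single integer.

Answer: 4

Derivation:
Op 1: fork(P0) -> P1. 3 ppages; refcounts: pp0:2 pp1:2 pp2:2
Op 2: write(P1, v0, 149). refcount(pp0)=2>1 -> COPY to pp3. 4 ppages; refcounts: pp0:1 pp1:2 pp2:2 pp3:1
Op 3: read(P1, v0) -> 149. No state change.
Op 4: fork(P1) -> P2. 4 ppages; refcounts: pp0:1 pp1:3 pp2:3 pp3:2
Op 5: read(P1, v1) -> 46. No state change.
Op 6: write(P0, v0, 169). refcount(pp0)=1 -> write in place. 4 ppages; refcounts: pp0:1 pp1:3 pp2:3 pp3:2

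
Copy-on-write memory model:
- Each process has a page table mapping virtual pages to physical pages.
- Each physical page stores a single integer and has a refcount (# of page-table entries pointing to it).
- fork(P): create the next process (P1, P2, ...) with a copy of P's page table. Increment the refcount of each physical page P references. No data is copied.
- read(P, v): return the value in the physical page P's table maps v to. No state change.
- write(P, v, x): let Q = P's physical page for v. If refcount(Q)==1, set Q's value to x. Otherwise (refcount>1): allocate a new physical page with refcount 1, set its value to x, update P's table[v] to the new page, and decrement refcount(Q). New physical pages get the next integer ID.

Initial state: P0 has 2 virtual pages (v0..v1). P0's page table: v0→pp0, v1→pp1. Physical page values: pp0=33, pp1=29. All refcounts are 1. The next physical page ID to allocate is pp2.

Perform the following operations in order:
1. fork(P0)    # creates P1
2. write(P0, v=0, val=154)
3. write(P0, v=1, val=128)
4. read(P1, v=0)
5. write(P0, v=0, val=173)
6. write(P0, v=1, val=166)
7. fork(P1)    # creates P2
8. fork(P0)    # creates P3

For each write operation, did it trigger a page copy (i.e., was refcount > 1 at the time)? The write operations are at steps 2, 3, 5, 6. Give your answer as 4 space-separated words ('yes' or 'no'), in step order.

Op 1: fork(P0) -> P1. 2 ppages; refcounts: pp0:2 pp1:2
Op 2: write(P0, v0, 154). refcount(pp0)=2>1 -> COPY to pp2. 3 ppages; refcounts: pp0:1 pp1:2 pp2:1
Op 3: write(P0, v1, 128). refcount(pp1)=2>1 -> COPY to pp3. 4 ppages; refcounts: pp0:1 pp1:1 pp2:1 pp3:1
Op 4: read(P1, v0) -> 33. No state change.
Op 5: write(P0, v0, 173). refcount(pp2)=1 -> write in place. 4 ppages; refcounts: pp0:1 pp1:1 pp2:1 pp3:1
Op 6: write(P0, v1, 166). refcount(pp3)=1 -> write in place. 4 ppages; refcounts: pp0:1 pp1:1 pp2:1 pp3:1
Op 7: fork(P1) -> P2. 4 ppages; refcounts: pp0:2 pp1:2 pp2:1 pp3:1
Op 8: fork(P0) -> P3. 4 ppages; refcounts: pp0:2 pp1:2 pp2:2 pp3:2

yes yes no no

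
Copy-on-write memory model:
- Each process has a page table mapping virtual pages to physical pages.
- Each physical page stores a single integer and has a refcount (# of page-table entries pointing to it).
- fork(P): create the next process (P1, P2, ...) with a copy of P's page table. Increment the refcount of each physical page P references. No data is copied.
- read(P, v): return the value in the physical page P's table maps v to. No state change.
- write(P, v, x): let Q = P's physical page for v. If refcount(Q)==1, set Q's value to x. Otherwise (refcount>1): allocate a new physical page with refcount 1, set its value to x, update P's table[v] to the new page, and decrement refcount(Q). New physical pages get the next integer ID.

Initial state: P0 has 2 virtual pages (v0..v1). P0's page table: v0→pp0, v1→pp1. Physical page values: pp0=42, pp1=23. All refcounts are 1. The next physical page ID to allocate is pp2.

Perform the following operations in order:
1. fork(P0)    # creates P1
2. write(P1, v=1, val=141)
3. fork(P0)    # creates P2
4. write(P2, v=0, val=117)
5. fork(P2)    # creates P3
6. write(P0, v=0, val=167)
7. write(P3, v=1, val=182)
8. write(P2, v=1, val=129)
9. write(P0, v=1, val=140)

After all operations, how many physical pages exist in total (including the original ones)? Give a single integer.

Op 1: fork(P0) -> P1. 2 ppages; refcounts: pp0:2 pp1:2
Op 2: write(P1, v1, 141). refcount(pp1)=2>1 -> COPY to pp2. 3 ppages; refcounts: pp0:2 pp1:1 pp2:1
Op 3: fork(P0) -> P2. 3 ppages; refcounts: pp0:3 pp1:2 pp2:1
Op 4: write(P2, v0, 117). refcount(pp0)=3>1 -> COPY to pp3. 4 ppages; refcounts: pp0:2 pp1:2 pp2:1 pp3:1
Op 5: fork(P2) -> P3. 4 ppages; refcounts: pp0:2 pp1:3 pp2:1 pp3:2
Op 6: write(P0, v0, 167). refcount(pp0)=2>1 -> COPY to pp4. 5 ppages; refcounts: pp0:1 pp1:3 pp2:1 pp3:2 pp4:1
Op 7: write(P3, v1, 182). refcount(pp1)=3>1 -> COPY to pp5. 6 ppages; refcounts: pp0:1 pp1:2 pp2:1 pp3:2 pp4:1 pp5:1
Op 8: write(P2, v1, 129). refcount(pp1)=2>1 -> COPY to pp6. 7 ppages; refcounts: pp0:1 pp1:1 pp2:1 pp3:2 pp4:1 pp5:1 pp6:1
Op 9: write(P0, v1, 140). refcount(pp1)=1 -> write in place. 7 ppages; refcounts: pp0:1 pp1:1 pp2:1 pp3:2 pp4:1 pp5:1 pp6:1

Answer: 7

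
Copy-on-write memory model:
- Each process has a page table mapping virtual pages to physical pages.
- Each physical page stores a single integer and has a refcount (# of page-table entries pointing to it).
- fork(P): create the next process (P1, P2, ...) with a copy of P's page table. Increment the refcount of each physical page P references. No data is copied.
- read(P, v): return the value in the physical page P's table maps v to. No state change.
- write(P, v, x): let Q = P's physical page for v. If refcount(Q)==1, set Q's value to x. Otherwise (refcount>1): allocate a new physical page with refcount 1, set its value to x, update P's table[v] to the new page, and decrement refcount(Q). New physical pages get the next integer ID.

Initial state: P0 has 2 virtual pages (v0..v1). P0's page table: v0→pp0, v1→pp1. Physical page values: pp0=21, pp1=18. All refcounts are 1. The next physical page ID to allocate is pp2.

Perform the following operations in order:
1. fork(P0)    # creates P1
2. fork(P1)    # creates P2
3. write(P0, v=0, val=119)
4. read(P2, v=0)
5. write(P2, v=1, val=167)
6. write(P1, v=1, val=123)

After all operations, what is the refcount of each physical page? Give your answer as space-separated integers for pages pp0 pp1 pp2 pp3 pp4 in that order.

Answer: 2 1 1 1 1

Derivation:
Op 1: fork(P0) -> P1. 2 ppages; refcounts: pp0:2 pp1:2
Op 2: fork(P1) -> P2. 2 ppages; refcounts: pp0:3 pp1:3
Op 3: write(P0, v0, 119). refcount(pp0)=3>1 -> COPY to pp2. 3 ppages; refcounts: pp0:2 pp1:3 pp2:1
Op 4: read(P2, v0) -> 21. No state change.
Op 5: write(P2, v1, 167). refcount(pp1)=3>1 -> COPY to pp3. 4 ppages; refcounts: pp0:2 pp1:2 pp2:1 pp3:1
Op 6: write(P1, v1, 123). refcount(pp1)=2>1 -> COPY to pp4. 5 ppages; refcounts: pp0:2 pp1:1 pp2:1 pp3:1 pp4:1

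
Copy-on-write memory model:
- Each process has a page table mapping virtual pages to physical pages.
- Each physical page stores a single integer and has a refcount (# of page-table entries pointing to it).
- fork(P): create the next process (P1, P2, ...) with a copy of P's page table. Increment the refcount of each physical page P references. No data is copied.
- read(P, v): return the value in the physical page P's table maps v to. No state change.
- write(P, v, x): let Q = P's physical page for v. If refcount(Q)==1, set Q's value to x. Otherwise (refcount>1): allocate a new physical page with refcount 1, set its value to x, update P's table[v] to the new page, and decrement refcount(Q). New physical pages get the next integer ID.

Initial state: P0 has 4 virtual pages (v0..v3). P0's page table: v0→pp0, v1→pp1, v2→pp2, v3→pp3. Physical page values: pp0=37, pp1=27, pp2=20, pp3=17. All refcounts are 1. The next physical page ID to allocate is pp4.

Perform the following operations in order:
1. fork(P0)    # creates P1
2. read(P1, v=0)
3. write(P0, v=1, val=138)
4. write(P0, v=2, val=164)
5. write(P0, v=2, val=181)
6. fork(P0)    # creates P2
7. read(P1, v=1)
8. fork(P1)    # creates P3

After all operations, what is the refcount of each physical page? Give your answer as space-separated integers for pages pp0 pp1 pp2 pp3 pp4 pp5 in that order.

Op 1: fork(P0) -> P1. 4 ppages; refcounts: pp0:2 pp1:2 pp2:2 pp3:2
Op 2: read(P1, v0) -> 37. No state change.
Op 3: write(P0, v1, 138). refcount(pp1)=2>1 -> COPY to pp4. 5 ppages; refcounts: pp0:2 pp1:1 pp2:2 pp3:2 pp4:1
Op 4: write(P0, v2, 164). refcount(pp2)=2>1 -> COPY to pp5. 6 ppages; refcounts: pp0:2 pp1:1 pp2:1 pp3:2 pp4:1 pp5:1
Op 5: write(P0, v2, 181). refcount(pp5)=1 -> write in place. 6 ppages; refcounts: pp0:2 pp1:1 pp2:1 pp3:2 pp4:1 pp5:1
Op 6: fork(P0) -> P2. 6 ppages; refcounts: pp0:3 pp1:1 pp2:1 pp3:3 pp4:2 pp5:2
Op 7: read(P1, v1) -> 27. No state change.
Op 8: fork(P1) -> P3. 6 ppages; refcounts: pp0:4 pp1:2 pp2:2 pp3:4 pp4:2 pp5:2

Answer: 4 2 2 4 2 2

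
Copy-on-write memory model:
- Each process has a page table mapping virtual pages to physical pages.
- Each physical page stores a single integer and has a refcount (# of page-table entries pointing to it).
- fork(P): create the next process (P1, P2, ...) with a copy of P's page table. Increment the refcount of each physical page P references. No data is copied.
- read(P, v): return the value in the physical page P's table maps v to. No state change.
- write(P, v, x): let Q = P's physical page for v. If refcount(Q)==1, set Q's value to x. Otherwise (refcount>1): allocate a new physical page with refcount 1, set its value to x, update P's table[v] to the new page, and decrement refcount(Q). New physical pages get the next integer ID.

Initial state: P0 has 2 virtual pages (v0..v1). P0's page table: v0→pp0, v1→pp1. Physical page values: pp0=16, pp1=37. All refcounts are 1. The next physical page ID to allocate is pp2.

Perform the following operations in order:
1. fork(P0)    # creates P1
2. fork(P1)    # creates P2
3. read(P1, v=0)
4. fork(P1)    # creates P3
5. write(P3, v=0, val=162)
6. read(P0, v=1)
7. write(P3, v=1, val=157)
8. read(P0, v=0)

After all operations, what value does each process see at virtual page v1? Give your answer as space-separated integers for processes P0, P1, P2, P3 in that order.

Answer: 37 37 37 157

Derivation:
Op 1: fork(P0) -> P1. 2 ppages; refcounts: pp0:2 pp1:2
Op 2: fork(P1) -> P2. 2 ppages; refcounts: pp0:3 pp1:3
Op 3: read(P1, v0) -> 16. No state change.
Op 4: fork(P1) -> P3. 2 ppages; refcounts: pp0:4 pp1:4
Op 5: write(P3, v0, 162). refcount(pp0)=4>1 -> COPY to pp2. 3 ppages; refcounts: pp0:3 pp1:4 pp2:1
Op 6: read(P0, v1) -> 37. No state change.
Op 7: write(P3, v1, 157). refcount(pp1)=4>1 -> COPY to pp3. 4 ppages; refcounts: pp0:3 pp1:3 pp2:1 pp3:1
Op 8: read(P0, v0) -> 16. No state change.
P0: v1 -> pp1 = 37
P1: v1 -> pp1 = 37
P2: v1 -> pp1 = 37
P3: v1 -> pp3 = 157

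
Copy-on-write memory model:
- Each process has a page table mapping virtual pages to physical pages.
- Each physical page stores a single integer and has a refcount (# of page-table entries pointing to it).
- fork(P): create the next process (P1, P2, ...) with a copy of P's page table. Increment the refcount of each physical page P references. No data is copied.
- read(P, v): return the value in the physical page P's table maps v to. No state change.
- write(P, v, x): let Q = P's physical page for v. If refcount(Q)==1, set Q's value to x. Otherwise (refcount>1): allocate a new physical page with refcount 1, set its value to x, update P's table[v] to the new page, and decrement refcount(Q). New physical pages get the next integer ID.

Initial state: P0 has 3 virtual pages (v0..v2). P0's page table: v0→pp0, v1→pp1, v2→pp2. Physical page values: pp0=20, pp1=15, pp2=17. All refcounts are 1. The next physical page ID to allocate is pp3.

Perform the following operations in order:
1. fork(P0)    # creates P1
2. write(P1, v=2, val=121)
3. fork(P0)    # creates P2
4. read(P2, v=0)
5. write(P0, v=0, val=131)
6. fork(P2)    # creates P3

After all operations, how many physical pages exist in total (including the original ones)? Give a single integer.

Op 1: fork(P0) -> P1. 3 ppages; refcounts: pp0:2 pp1:2 pp2:2
Op 2: write(P1, v2, 121). refcount(pp2)=2>1 -> COPY to pp3. 4 ppages; refcounts: pp0:2 pp1:2 pp2:1 pp3:1
Op 3: fork(P0) -> P2. 4 ppages; refcounts: pp0:3 pp1:3 pp2:2 pp3:1
Op 4: read(P2, v0) -> 20. No state change.
Op 5: write(P0, v0, 131). refcount(pp0)=3>1 -> COPY to pp4. 5 ppages; refcounts: pp0:2 pp1:3 pp2:2 pp3:1 pp4:1
Op 6: fork(P2) -> P3. 5 ppages; refcounts: pp0:3 pp1:4 pp2:3 pp3:1 pp4:1

Answer: 5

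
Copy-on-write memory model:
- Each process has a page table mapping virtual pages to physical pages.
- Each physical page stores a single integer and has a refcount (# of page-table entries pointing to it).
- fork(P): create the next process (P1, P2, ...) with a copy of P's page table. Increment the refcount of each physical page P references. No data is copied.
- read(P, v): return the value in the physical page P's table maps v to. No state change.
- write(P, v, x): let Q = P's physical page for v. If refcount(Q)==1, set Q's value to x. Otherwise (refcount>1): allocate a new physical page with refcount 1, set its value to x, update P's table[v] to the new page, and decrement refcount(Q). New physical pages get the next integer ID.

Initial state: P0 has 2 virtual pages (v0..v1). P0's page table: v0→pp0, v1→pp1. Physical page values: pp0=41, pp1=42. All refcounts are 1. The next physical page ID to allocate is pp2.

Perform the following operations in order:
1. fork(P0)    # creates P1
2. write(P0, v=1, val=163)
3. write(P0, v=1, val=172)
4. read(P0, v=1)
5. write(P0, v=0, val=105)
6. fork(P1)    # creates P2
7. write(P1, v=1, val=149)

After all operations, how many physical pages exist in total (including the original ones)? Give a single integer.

Op 1: fork(P0) -> P1. 2 ppages; refcounts: pp0:2 pp1:2
Op 2: write(P0, v1, 163). refcount(pp1)=2>1 -> COPY to pp2. 3 ppages; refcounts: pp0:2 pp1:1 pp2:1
Op 3: write(P0, v1, 172). refcount(pp2)=1 -> write in place. 3 ppages; refcounts: pp0:2 pp1:1 pp2:1
Op 4: read(P0, v1) -> 172. No state change.
Op 5: write(P0, v0, 105). refcount(pp0)=2>1 -> COPY to pp3. 4 ppages; refcounts: pp0:1 pp1:1 pp2:1 pp3:1
Op 6: fork(P1) -> P2. 4 ppages; refcounts: pp0:2 pp1:2 pp2:1 pp3:1
Op 7: write(P1, v1, 149). refcount(pp1)=2>1 -> COPY to pp4. 5 ppages; refcounts: pp0:2 pp1:1 pp2:1 pp3:1 pp4:1

Answer: 5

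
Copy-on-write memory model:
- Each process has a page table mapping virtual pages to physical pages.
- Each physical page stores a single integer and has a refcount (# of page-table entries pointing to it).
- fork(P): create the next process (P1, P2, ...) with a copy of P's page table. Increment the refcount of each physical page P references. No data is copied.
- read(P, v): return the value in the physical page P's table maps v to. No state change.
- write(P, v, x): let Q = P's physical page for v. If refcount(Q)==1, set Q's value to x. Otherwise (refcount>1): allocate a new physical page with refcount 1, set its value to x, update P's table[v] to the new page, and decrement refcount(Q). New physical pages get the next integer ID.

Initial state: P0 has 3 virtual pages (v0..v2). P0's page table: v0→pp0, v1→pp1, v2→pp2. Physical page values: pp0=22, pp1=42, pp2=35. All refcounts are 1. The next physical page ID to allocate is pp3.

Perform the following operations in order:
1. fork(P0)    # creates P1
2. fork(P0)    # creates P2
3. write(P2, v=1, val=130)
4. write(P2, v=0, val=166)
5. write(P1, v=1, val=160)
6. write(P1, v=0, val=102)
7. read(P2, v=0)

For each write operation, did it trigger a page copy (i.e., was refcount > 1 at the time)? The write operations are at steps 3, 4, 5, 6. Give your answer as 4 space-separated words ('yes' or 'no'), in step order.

Op 1: fork(P0) -> P1. 3 ppages; refcounts: pp0:2 pp1:2 pp2:2
Op 2: fork(P0) -> P2. 3 ppages; refcounts: pp0:3 pp1:3 pp2:3
Op 3: write(P2, v1, 130). refcount(pp1)=3>1 -> COPY to pp3. 4 ppages; refcounts: pp0:3 pp1:2 pp2:3 pp3:1
Op 4: write(P2, v0, 166). refcount(pp0)=3>1 -> COPY to pp4. 5 ppages; refcounts: pp0:2 pp1:2 pp2:3 pp3:1 pp4:1
Op 5: write(P1, v1, 160). refcount(pp1)=2>1 -> COPY to pp5. 6 ppages; refcounts: pp0:2 pp1:1 pp2:3 pp3:1 pp4:1 pp5:1
Op 6: write(P1, v0, 102). refcount(pp0)=2>1 -> COPY to pp6. 7 ppages; refcounts: pp0:1 pp1:1 pp2:3 pp3:1 pp4:1 pp5:1 pp6:1
Op 7: read(P2, v0) -> 166. No state change.

yes yes yes yes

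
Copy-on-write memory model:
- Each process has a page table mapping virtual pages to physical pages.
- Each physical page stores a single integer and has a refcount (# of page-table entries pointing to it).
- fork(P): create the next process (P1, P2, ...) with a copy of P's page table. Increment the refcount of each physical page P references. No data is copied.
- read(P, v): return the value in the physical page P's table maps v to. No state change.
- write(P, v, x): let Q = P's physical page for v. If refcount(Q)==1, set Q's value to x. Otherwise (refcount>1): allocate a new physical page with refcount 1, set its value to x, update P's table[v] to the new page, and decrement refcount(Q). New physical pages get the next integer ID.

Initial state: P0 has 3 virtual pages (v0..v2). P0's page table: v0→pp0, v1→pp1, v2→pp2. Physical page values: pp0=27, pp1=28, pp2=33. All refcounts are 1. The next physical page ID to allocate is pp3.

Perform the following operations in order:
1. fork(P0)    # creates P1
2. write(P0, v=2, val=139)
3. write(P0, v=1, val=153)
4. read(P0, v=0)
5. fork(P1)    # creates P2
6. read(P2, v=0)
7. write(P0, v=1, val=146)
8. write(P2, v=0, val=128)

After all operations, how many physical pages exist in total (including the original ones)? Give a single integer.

Op 1: fork(P0) -> P1. 3 ppages; refcounts: pp0:2 pp1:2 pp2:2
Op 2: write(P0, v2, 139). refcount(pp2)=2>1 -> COPY to pp3. 4 ppages; refcounts: pp0:2 pp1:2 pp2:1 pp3:1
Op 3: write(P0, v1, 153). refcount(pp1)=2>1 -> COPY to pp4. 5 ppages; refcounts: pp0:2 pp1:1 pp2:1 pp3:1 pp4:1
Op 4: read(P0, v0) -> 27. No state change.
Op 5: fork(P1) -> P2. 5 ppages; refcounts: pp0:3 pp1:2 pp2:2 pp3:1 pp4:1
Op 6: read(P2, v0) -> 27. No state change.
Op 7: write(P0, v1, 146). refcount(pp4)=1 -> write in place. 5 ppages; refcounts: pp0:3 pp1:2 pp2:2 pp3:1 pp4:1
Op 8: write(P2, v0, 128). refcount(pp0)=3>1 -> COPY to pp5. 6 ppages; refcounts: pp0:2 pp1:2 pp2:2 pp3:1 pp4:1 pp5:1

Answer: 6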